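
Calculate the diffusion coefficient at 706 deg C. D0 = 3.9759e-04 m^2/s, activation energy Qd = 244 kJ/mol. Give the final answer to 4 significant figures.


D = D0 * exp(-Qd / (R*T))
T = 979.15 K
D = 3.9759e-04 * exp(-244e3 / (8.314 * 979.15))
D = 3.822e-17 m^2/s


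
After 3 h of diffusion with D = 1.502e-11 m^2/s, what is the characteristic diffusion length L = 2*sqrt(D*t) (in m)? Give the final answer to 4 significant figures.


t = 3 hr = 10800 s
Diffusion length = 2*sqrt(D*t)
= 2*sqrt(1.502e-11 * 10800)
= 8.055e-04 m


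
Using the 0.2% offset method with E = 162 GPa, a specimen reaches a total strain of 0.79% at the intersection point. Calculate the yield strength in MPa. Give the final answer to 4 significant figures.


Offset strain = 0.002
Elastic strain at yield = total_strain - offset = 7.9e-03 - 0.002 = 5.9e-03
sigma_y = E * elastic_strain = 162000 * 5.9e-03
sigma_y = 955.8 MPa


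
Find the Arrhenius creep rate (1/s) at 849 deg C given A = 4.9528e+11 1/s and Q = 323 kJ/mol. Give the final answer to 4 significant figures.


rate = A * exp(-Q / (R*T))
T = 849 + 273.15 = 1122.15 K
rate = 4.9528e+11 * exp(-323e3 / (8.314 * 1122.15))
rate = 4.561e-04 1/s


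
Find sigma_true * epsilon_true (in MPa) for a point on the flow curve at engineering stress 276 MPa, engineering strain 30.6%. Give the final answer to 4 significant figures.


sigma_true = sigma_eng * (1 + epsilon_eng)
sigma_true = 276 * (1 + 0.306) = 360.456 MPa
epsilon_true = ln(1 + epsilon_eng)
epsilon_true = ln(1 + 0.306) = 0.266969
sigma_true * epsilon_true = 360.456 * 0.266969 = 96.23 MPa


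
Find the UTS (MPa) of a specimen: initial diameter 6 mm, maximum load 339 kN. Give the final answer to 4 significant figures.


A0 = pi*(d/2)^2 = pi*(6/2)^2 = 28.2743 mm^2
UTS = F_max / A0 = 339*1000 / 28.2743
UTS = 11990 MPa


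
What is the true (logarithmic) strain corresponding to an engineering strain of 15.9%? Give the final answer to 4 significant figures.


epsilon_true = ln(1 + epsilon_eng)
epsilon_true = ln(1 + 0.159)
epsilon_true = 0.1476


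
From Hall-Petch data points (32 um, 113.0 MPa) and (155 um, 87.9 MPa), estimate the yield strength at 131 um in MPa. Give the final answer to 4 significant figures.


sigma_y = sigma0 + k / sqrt(d)
1/sqrt(d1) = 1/sqrt(3.2e-05) = 176.777;  1/sqrt(d2) = 80.3219
k = (sigma1 - sigma2) / (1/sqrt(d1) - 1/sqrt(d2)) = (113.0 - 87.9) / (176.777 - 80.3219) = 0.260226 MPa*m^0.5
sigma0 = sigma1 - k/sqrt(d1) = 113.0 - 0.260226*176.777 = 66.9982 MPa
sigma_y(d3) = 66.9982 + 0.260226 / sqrt(1.31e-04) = 89.73 MPa


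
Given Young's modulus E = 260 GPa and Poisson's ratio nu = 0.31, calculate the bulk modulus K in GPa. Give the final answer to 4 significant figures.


K = E / (3*(1-2*nu))
K = 260 / (3*(1-2*0.31))
K = 228.1 GPa


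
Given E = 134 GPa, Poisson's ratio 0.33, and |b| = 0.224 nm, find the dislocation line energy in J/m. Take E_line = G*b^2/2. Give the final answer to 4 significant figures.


Step 1: G = E / (2*(1+nu))
G = 134 / (2*(1+0.33)) = 50.3759 GPa = 5.03759e+10 Pa
Step 2: E_line = G*b^2/2
b = 0.224 nm = 2.24e-10 m
E_line = 0.5 * 5.03759e+10 * (2.24e-10)^2 = 1.264e-09 J/m


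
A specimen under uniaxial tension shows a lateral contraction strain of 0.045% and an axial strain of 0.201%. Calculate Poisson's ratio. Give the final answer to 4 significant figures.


nu = -epsilon_lat / epsilon_axial
Lateral strain is contraction (negative), so using magnitudes:
nu = 0.045 / 0.201
nu = 0.2239


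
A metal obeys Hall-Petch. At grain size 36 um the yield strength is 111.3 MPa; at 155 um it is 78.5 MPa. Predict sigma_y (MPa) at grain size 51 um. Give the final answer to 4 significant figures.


sigma_y = sigma0 + k / sqrt(d)
1/sqrt(d1) = 1/sqrt(3.6e-05) = 166.667;  1/sqrt(d2) = 80.3219
k = (sigma1 - sigma2) / (1/sqrt(d1) - 1/sqrt(d2)) = (111.3 - 78.5) / (166.667 - 80.3219) = 0.379873 MPa*m^0.5
sigma0 = sigma1 - k/sqrt(d1) = 111.3 - 0.379873*166.667 = 47.9879 MPa
sigma_y(d3) = 47.9879 + 0.379873 / sqrt(5.1e-05) = 101.2 MPa


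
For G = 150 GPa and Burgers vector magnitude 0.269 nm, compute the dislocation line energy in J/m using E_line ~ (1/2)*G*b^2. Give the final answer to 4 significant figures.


E = G*b^2/2
b = 0.269 nm = 2.69e-10 m
G = 150 GPa = 1.5e+11 Pa
E = 0.5 * 1.5e+11 * (2.69e-10)^2
E = 5.427e-09 J/m


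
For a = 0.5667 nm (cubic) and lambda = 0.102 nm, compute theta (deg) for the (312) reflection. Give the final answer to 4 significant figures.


d = a / sqrt(h^2+k^2+l^2)
d = 0.5667 / sqrt(14) = 0.151457 nm
lambda = 2*d*sin(theta)  =>  sin(theta) = lambda / (2*d)
sin(theta) = 0.102 / (2 * 0.151457) = 0.336729
theta = 19.68 deg


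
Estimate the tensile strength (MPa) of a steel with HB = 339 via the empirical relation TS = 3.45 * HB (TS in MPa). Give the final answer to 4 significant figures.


TS (MPa) = 3.45 * HB
TS = 3.45 * 339
TS = 1170 MPa


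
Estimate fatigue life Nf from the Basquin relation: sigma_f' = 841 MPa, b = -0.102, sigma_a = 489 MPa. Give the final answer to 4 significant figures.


sigma_a = sigma_f' * (2*Nf)^b
2*Nf = (sigma_a / sigma_f')^(1/b)
2*Nf = (489 / 841)^(1/-0.102)
2*Nf = 203.562
Nf = 101.8 cycles


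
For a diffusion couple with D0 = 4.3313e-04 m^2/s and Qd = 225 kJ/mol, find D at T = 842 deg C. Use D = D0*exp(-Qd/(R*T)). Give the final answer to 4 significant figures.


D = D0 * exp(-Qd / (R*T))
T = 1115.15 K
D = 4.3313e-04 * exp(-225e3 / (8.314 * 1115.15))
D = 1.25e-14 m^2/s


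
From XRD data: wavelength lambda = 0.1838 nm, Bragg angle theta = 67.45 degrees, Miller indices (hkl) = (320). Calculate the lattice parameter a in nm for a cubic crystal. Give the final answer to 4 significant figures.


d = lambda / (2*sin(theta))
d = 0.1838 / (2*sin(67.45 deg))
d = 0.0995079 nm
a = d * sqrt(h^2+k^2+l^2) = 0.0995079 * sqrt(13)
a = 0.3588 nm


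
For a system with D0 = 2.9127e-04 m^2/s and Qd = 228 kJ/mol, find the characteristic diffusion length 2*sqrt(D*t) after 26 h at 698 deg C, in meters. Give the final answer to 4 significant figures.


Step 1: D = D0 * exp(-Qd/(R*T))
T = 971.15 K
D = 2.9127e-04 * exp(-228e3 / (8.314 * 971.15)) = 1.58693e-16 m^2/s
Step 2: L = 2*sqrt(D*t)
t = 26 h = 93600 s
L = 2*sqrt(1.58693e-16 * 93600) = 7.708e-06 m


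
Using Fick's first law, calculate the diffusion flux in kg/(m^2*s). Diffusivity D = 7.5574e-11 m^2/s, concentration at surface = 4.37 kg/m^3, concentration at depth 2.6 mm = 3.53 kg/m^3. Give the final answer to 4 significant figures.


J = -D * (dC/dx) = D * (C1 - C2) / dx
J = 7.5574e-11 * (4.37 - 3.53) / 2.6e-03
J = 2.442e-08 kg/(m^2*s)


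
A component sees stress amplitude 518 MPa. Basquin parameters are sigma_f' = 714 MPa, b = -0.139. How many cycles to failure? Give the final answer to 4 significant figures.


sigma_a = sigma_f' * (2*Nf)^b
2*Nf = (sigma_a / sigma_f')^(1/b)
2*Nf = (518 / 714)^(1/-0.139)
2*Nf = 10.0612
Nf = 5.031 cycles


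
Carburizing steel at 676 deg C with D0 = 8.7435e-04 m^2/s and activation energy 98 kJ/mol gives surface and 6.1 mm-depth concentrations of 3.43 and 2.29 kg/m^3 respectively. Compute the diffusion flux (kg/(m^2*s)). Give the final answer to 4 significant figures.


Step 1: D = D0 * exp(-Qd/(R*T))
T = 676 + 273.15 = 949.15 K
D = 8.7435e-04 * exp(-98e3 / (8.314 * 949.15)) = 3.53386e-09 m^2/s
Step 2: J = D * (C1 - C2) / dx
J = 3.53386e-09 * (3.43 - 2.29) / 6.1e-03
J = 6.604e-07 kg/(m^2*s)


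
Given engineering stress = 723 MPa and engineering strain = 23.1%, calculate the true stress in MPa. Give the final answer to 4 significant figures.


sigma_true = sigma_eng * (1 + epsilon_eng)
sigma_true = 723 * (1 + 0.231)
sigma_true = 890 MPa


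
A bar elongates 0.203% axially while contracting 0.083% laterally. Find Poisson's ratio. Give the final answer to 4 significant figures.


nu = -epsilon_lat / epsilon_axial
Lateral strain is contraction (negative), so using magnitudes:
nu = 0.083 / 0.203
nu = 0.4089


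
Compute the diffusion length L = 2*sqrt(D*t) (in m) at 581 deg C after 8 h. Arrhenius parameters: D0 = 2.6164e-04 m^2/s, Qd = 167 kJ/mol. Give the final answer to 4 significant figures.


Step 1: D = D0 * exp(-Qd/(R*T))
T = 854.15 K
D = 2.6164e-04 * exp(-167e3 / (8.314 * 854.15)) = 1.60187e-14 m^2/s
Step 2: L = 2*sqrt(D*t)
t = 8 h = 28800 s
L = 2*sqrt(1.60187e-14 * 28800) = 4.296e-05 m


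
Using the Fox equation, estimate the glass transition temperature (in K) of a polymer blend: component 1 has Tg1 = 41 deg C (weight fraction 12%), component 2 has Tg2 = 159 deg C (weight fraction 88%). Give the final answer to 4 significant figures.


1/Tg = w1/Tg1 + w2/Tg2 (in Kelvin)
Tg1 = 314.15 K, Tg2 = 432.15 K
1/Tg = 0.12/314.15 + 0.88/432.15
Tg = 413.5 K


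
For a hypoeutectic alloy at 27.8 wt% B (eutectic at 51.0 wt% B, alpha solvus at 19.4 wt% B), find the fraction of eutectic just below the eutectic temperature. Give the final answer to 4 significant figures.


f_primary = (C_e - C0) / (C_e - C_alpha_max)
f_primary = (51.0 - 27.8) / (51.0 - 19.4)
f_primary = 0.734177
f_eutectic = 1 - 0.734177 = 0.2658


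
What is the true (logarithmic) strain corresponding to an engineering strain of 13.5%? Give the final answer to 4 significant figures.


epsilon_true = ln(1 + epsilon_eng)
epsilon_true = ln(1 + 0.135)
epsilon_true = 0.1266


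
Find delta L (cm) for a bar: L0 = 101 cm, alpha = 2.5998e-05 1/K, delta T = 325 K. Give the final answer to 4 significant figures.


dL = L0 * alpha * dT
dL = 101 * 2.5998e-05 * 325
dL = 0.8534 cm


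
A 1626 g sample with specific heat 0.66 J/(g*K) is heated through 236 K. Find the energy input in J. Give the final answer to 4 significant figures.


Q = m * cp * dT
Q = 1626 * 0.66 * 236
Q = 253300 J


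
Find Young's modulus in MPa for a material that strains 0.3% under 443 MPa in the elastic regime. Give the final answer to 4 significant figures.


E = sigma / epsilon
epsilon = 0.3% = 3e-03
E = 443 / 3e-03
E = 147700 MPa


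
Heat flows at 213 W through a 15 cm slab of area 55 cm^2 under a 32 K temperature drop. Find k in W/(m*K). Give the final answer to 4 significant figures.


k = Q*L / (A*dT)
L = 0.15 m, A = 5.5e-03 m^2
k = 213 * 0.15 / (5.5e-03 * 32)
k = 181.5 W/(m*K)


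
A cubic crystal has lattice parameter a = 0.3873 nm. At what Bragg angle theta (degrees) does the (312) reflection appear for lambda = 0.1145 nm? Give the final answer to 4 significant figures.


d = a / sqrt(h^2+k^2+l^2)
d = 0.3873 / sqrt(14) = 0.10351 nm
lambda = 2*d*sin(theta)  =>  sin(theta) = lambda / (2*d)
sin(theta) = 0.1145 / (2 * 0.10351) = 0.553085
theta = 33.58 deg


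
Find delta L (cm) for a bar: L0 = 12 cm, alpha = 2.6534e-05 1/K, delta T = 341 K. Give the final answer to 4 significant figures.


dL = L0 * alpha * dT
dL = 12 * 2.6534e-05 * 341
dL = 0.1086 cm


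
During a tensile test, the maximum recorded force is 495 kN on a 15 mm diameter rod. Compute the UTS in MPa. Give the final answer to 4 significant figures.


A0 = pi*(d/2)^2 = pi*(15/2)^2 = 176.715 mm^2
UTS = F_max / A0 = 495*1000 / 176.715
UTS = 2801 MPa


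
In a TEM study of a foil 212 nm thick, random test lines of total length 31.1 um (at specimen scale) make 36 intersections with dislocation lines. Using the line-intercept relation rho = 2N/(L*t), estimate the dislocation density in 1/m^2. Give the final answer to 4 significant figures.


rho = 2N / (L * t)
L = 31.1 um = 3.11e-05 m, t = 212 nm = 2.12e-07 m
rho = 2 * 36 / (3.11e-05 * 2.12e-07)
rho = 1.092e+13 1/m^2


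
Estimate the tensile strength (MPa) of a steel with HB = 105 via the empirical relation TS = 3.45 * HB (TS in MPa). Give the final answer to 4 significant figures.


TS (MPa) = 3.45 * HB
TS = 3.45 * 105
TS = 362.3 MPa


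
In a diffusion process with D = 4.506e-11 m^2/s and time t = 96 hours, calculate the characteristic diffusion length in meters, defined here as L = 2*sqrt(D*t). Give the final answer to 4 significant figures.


t = 96 hr = 345600 s
Diffusion length = 2*sqrt(D*t)
= 2*sqrt(4.506e-11 * 345600)
= 7.892e-03 m


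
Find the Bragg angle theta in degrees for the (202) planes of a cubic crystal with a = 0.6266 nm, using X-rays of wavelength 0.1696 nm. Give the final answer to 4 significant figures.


d = a / sqrt(h^2+k^2+l^2)
d = 0.6266 / sqrt(8) = 0.221537 nm
lambda = 2*d*sin(theta)  =>  sin(theta) = lambda / (2*d)
sin(theta) = 0.1696 / (2 * 0.221537) = 0.382781
theta = 22.51 deg


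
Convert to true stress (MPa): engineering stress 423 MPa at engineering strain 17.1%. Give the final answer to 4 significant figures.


sigma_true = sigma_eng * (1 + epsilon_eng)
sigma_true = 423 * (1 + 0.171)
sigma_true = 495.3 MPa


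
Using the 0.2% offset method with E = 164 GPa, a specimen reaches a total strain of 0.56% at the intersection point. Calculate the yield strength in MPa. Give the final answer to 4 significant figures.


Offset strain = 0.002
Elastic strain at yield = total_strain - offset = 5.6e-03 - 0.002 = 3.6e-03
sigma_y = E * elastic_strain = 164000 * 3.6e-03
sigma_y = 590.4 MPa


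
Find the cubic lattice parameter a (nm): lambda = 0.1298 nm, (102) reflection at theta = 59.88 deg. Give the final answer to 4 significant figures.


d = lambda / (2*sin(theta))
d = 0.1298 / (2*sin(59.88 deg))
d = 0.075031 nm
a = d * sqrt(h^2+k^2+l^2) = 0.075031 * sqrt(5)
a = 0.1678 nm


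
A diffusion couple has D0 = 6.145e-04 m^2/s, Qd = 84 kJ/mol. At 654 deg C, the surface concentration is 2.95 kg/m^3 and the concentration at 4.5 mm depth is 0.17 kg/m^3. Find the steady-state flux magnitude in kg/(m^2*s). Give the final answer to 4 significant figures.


Step 1: D = D0 * exp(-Qd/(R*T))
T = 654 + 273.15 = 927.15 K
D = 6.145e-04 * exp(-84e3 / (8.314 * 927.15)) = 1.13731e-08 m^2/s
Step 2: J = D * (C1 - C2) / dx
J = 1.13731e-08 * (2.95 - 0.17) / 4.5e-03
J = 7.026e-06 kg/(m^2*s)


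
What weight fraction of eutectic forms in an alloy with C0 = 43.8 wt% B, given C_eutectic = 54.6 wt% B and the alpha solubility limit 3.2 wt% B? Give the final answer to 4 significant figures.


f_primary = (C_e - C0) / (C_e - C_alpha_max)
f_primary = (54.6 - 43.8) / (54.6 - 3.2)
f_primary = 0.210117
f_eutectic = 1 - 0.210117 = 0.7899


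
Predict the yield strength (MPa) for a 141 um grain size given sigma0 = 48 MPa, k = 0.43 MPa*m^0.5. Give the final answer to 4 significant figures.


sigma_y = sigma0 + k / sqrt(d)
d = 141 um = 1.41e-04 m
sigma_y = 48 + 0.43 / sqrt(1.41e-04)
sigma_y = 84.21 MPa


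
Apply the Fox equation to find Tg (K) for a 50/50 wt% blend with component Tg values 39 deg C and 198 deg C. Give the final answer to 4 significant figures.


1/Tg = w1/Tg1 + w2/Tg2 (in Kelvin)
Tg1 = 312.15 K, Tg2 = 471.15 K
1/Tg = 0.5/312.15 + 0.5/471.15
Tg = 375.5 K


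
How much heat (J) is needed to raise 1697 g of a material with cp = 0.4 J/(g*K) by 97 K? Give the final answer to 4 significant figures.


Q = m * cp * dT
Q = 1697 * 0.4 * 97
Q = 65840 J


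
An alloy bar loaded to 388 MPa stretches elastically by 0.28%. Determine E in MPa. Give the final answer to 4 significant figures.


E = sigma / epsilon
epsilon = 0.28% = 2.8e-03
E = 388 / 2.8e-03
E = 138600 MPa


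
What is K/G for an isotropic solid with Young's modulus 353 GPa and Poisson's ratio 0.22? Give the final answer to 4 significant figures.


G = E / (2*(1+nu))
G = 353 / (2*(1+0.22)) = 144.672 GPa
K = E / (3*(1-2*nu))
K = 353 / (3*(1-2*0.22)) = 210.119 GPa
K/G = 210.119 / 144.672 = 1.452


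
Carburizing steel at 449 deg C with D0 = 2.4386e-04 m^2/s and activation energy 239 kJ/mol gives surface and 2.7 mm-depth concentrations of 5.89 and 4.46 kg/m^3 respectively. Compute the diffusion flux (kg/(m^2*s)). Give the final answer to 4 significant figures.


Step 1: D = D0 * exp(-Qd/(R*T))
T = 449 + 273.15 = 722.15 K
D = 2.4386e-04 * exp(-239e3 / (8.314 * 722.15)) = 1.25643e-21 m^2/s
Step 2: J = D * (C1 - C2) / dx
J = 1.25643e-21 * (5.89 - 4.46) / 2.7e-03
J = 6.654e-19 kg/(m^2*s)


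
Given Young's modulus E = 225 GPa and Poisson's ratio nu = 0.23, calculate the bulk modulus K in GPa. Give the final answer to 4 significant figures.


K = E / (3*(1-2*nu))
K = 225 / (3*(1-2*0.23))
K = 138.9 GPa


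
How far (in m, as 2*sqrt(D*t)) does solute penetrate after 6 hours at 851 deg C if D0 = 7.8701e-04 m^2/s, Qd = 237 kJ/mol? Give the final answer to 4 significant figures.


Step 1: D = D0 * exp(-Qd/(R*T))
T = 1124.15 K
D = 7.8701e-04 * exp(-237e3 / (8.314 * 1124.15)) = 7.64125e-15 m^2/s
Step 2: L = 2*sqrt(D*t)
t = 6 h = 21600 s
L = 2*sqrt(7.64125e-15 * 21600) = 2.569e-05 m


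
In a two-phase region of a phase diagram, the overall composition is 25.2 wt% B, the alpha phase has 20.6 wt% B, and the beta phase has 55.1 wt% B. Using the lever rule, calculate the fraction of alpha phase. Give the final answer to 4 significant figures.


f_alpha = (C_beta - C0) / (C_beta - C_alpha)
f_alpha = (55.1 - 25.2) / (55.1 - 20.6)
f_alpha = 0.8667


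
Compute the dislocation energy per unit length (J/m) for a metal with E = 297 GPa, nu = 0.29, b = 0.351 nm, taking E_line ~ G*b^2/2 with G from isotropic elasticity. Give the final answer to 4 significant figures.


Step 1: G = E / (2*(1+nu))
G = 297 / (2*(1+0.29)) = 115.116 GPa = 1.15116e+11 Pa
Step 2: E_line = G*b^2/2
b = 0.351 nm = 3.51e-10 m
E_line = 0.5 * 1.15116e+11 * (3.51e-10)^2 = 7.091e-09 J/m


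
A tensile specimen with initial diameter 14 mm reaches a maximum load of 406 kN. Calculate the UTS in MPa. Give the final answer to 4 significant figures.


A0 = pi*(d/2)^2 = pi*(14/2)^2 = 153.938 mm^2
UTS = F_max / A0 = 406*1000 / 153.938
UTS = 2637 MPa


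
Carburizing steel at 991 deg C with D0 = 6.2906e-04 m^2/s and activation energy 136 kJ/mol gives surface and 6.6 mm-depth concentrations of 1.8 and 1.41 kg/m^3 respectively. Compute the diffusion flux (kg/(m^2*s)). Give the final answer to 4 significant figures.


Step 1: D = D0 * exp(-Qd/(R*T))
T = 991 + 273.15 = 1264.15 K
D = 6.2906e-04 * exp(-136e3 / (8.314 * 1264.15)) = 1.50999e-09 m^2/s
Step 2: J = D * (C1 - C2) / dx
J = 1.50999e-09 * (1.8 - 1.41) / 6.6e-03
J = 8.923e-08 kg/(m^2*s)


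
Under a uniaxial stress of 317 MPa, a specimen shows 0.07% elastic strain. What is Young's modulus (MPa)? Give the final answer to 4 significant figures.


E = sigma / epsilon
epsilon = 0.07% = 7e-04
E = 317 / 7e-04
E = 452900 MPa


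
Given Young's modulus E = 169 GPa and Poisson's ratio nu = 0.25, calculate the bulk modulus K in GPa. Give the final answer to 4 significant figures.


K = E / (3*(1-2*nu))
K = 169 / (3*(1-2*0.25))
K = 112.7 GPa


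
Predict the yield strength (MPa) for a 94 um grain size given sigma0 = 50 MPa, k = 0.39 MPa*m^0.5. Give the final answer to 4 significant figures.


sigma_y = sigma0 + k / sqrt(d)
d = 94 um = 9.4e-05 m
sigma_y = 50 + 0.39 / sqrt(9.4e-05)
sigma_y = 90.23 MPa


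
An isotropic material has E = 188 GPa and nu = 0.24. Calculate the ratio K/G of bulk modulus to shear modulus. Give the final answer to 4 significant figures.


G = E / (2*(1+nu))
G = 188 / (2*(1+0.24)) = 75.8065 GPa
K = E / (3*(1-2*nu))
K = 188 / (3*(1-2*0.24)) = 120.513 GPa
K/G = 120.513 / 75.8065 = 1.59


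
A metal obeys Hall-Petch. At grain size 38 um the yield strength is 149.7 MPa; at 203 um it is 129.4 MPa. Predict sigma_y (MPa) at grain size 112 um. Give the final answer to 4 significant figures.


sigma_y = sigma0 + k / sqrt(d)
1/sqrt(d1) = 1/sqrt(3.8e-05) = 162.221;  1/sqrt(d2) = 70.1862
k = (sigma1 - sigma2) / (1/sqrt(d1) - 1/sqrt(d2)) = (149.7 - 129.4) / (162.221 - 70.1862) = 0.220568 MPa*m^0.5
sigma0 = sigma1 - k/sqrt(d1) = 149.7 - 0.220568*162.221 = 113.919 MPa
sigma_y(d3) = 113.919 + 0.220568 / sqrt(1.12e-04) = 134.8 MPa


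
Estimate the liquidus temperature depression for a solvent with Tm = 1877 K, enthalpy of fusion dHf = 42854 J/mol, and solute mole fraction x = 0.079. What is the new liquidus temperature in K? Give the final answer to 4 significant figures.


dT = R*Tm^2*x / dHf
dT = 8.314 * 1877^2 * 0.079 / 42854
dT = 53.9976 K
T_new = 1877 - 53.9976 = 1823 K


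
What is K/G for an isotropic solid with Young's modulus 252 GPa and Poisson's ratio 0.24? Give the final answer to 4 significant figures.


G = E / (2*(1+nu))
G = 252 / (2*(1+0.24)) = 101.613 GPa
K = E / (3*(1-2*nu))
K = 252 / (3*(1-2*0.24)) = 161.538 GPa
K/G = 161.538 / 101.613 = 1.59


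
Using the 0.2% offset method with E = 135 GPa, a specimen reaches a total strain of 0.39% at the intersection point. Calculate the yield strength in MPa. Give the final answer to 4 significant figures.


Offset strain = 0.002
Elastic strain at yield = total_strain - offset = 3.9e-03 - 0.002 = 1.9e-03
sigma_y = E * elastic_strain = 135000 * 1.9e-03
sigma_y = 256.5 MPa


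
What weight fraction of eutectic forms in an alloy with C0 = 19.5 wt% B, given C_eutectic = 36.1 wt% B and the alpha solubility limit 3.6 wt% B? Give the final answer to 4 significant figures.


f_primary = (C_e - C0) / (C_e - C_alpha_max)
f_primary = (36.1 - 19.5) / (36.1 - 3.6)
f_primary = 0.510769
f_eutectic = 1 - 0.510769 = 0.4892


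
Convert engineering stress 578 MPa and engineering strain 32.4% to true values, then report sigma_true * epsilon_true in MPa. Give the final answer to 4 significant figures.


sigma_true = sigma_eng * (1 + epsilon_eng)
sigma_true = 578 * (1 + 0.324) = 765.272 MPa
epsilon_true = ln(1 + epsilon_eng)
epsilon_true = ln(1 + 0.324) = 0.280657
sigma_true * epsilon_true = 765.272 * 0.280657 = 214.8 MPa


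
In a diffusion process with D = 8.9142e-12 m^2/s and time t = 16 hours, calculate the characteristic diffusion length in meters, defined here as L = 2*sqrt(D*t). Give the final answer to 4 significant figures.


t = 16 hr = 57600 s
Diffusion length = 2*sqrt(D*t)
= 2*sqrt(8.9142e-12 * 57600)
= 1.433e-03 m


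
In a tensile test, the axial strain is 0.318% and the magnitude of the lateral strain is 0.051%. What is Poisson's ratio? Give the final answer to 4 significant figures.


nu = -epsilon_lat / epsilon_axial
Lateral strain is contraction (negative), so using magnitudes:
nu = 0.051 / 0.318
nu = 0.1604


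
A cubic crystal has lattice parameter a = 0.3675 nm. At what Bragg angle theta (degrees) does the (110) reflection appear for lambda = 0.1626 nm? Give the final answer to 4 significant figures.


d = a / sqrt(h^2+k^2+l^2)
d = 0.3675 / sqrt(2) = 0.259862 nm
lambda = 2*d*sin(theta)  =>  sin(theta) = lambda / (2*d)
sin(theta) = 0.1626 / (2 * 0.259862) = 0.312859
theta = 18.23 deg


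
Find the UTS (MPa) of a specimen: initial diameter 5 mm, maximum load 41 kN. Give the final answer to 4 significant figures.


A0 = pi*(d/2)^2 = pi*(5/2)^2 = 19.635 mm^2
UTS = F_max / A0 = 41*1000 / 19.635
UTS = 2088 MPa


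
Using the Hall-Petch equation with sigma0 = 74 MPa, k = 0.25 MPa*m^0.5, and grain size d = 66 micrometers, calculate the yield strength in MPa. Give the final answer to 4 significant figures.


sigma_y = sigma0 + k / sqrt(d)
d = 66 um = 6.6e-05 m
sigma_y = 74 + 0.25 / sqrt(6.6e-05)
sigma_y = 104.8 MPa


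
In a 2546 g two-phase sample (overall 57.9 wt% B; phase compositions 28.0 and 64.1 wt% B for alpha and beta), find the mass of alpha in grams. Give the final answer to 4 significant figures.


f_alpha = (C_beta - C0) / (C_beta - C_alpha)
f_alpha = (64.1 - 57.9) / (64.1 - 28.0) = 0.171745
m_alpha = f_alpha * m_total = 0.171745 * 2546 = 437.3 g


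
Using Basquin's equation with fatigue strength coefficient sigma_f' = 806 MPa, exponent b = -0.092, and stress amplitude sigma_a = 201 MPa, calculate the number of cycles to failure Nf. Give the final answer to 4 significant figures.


sigma_a = sigma_f' * (2*Nf)^b
2*Nf = (sigma_a / sigma_f')^(1/b)
2*Nf = (201 / 806)^(1/-0.092)
2*Nf = 3.59632e+06
Nf = 1.798e+06 cycles


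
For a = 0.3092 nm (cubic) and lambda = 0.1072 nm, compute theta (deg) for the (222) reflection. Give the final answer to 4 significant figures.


d = a / sqrt(h^2+k^2+l^2)
d = 0.3092 / sqrt(12) = 0.0892584 nm
lambda = 2*d*sin(theta)  =>  sin(theta) = lambda / (2*d)
sin(theta) = 0.1072 / (2 * 0.0892584) = 0.600504
theta = 36.91 deg


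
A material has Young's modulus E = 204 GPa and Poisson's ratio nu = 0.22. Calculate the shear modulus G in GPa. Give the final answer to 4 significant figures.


G = E / (2*(1+nu))
G = 204 / (2*(1+0.22))
G = 83.61 GPa


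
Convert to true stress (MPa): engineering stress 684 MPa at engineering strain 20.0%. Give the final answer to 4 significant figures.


sigma_true = sigma_eng * (1 + epsilon_eng)
sigma_true = 684 * (1 + 0.2)
sigma_true = 820.8 MPa


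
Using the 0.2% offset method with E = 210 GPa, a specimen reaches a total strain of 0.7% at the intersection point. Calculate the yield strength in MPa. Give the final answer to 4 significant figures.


Offset strain = 0.002
Elastic strain at yield = total_strain - offset = 7e-03 - 0.002 = 5e-03
sigma_y = E * elastic_strain = 210000 * 5e-03
sigma_y = 1050 MPa


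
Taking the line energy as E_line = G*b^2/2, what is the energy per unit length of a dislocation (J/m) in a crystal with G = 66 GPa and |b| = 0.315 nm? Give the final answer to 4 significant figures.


E = G*b^2/2
b = 0.315 nm = 3.15e-10 m
G = 66 GPa = 6.6e+10 Pa
E = 0.5 * 6.6e+10 * (3.15e-10)^2
E = 3.274e-09 J/m


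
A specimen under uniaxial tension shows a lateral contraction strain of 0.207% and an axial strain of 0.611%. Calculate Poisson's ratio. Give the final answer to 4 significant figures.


nu = -epsilon_lat / epsilon_axial
Lateral strain is contraction (negative), so using magnitudes:
nu = 0.207 / 0.611
nu = 0.3388


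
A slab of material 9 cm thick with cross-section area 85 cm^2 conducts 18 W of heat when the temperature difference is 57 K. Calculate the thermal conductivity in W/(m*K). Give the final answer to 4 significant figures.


k = Q*L / (A*dT)
L = 0.09 m, A = 8.5e-03 m^2
k = 18 * 0.09 / (8.5e-03 * 57)
k = 3.344 W/(m*K)


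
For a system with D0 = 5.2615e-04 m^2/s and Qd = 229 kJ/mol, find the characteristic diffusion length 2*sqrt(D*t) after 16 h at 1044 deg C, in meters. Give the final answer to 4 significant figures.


Step 1: D = D0 * exp(-Qd/(R*T))
T = 1317.15 K
D = 5.2615e-04 * exp(-229e3 / (8.314 * 1317.15)) = 4.35768e-13 m^2/s
Step 2: L = 2*sqrt(D*t)
t = 16 h = 57600 s
L = 2*sqrt(4.35768e-13 * 57600) = 3.169e-04 m


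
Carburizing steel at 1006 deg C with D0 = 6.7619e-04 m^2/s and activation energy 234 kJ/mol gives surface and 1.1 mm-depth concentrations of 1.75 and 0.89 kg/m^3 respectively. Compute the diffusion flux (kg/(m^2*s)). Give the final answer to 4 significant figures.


Step 1: D = D0 * exp(-Qd/(R*T))
T = 1006 + 273.15 = 1279.15 K
D = 6.7619e-04 * exp(-234e3 / (8.314 * 1279.15)) = 1.88033e-13 m^2/s
Step 2: J = D * (C1 - C2) / dx
J = 1.88033e-13 * (1.75 - 0.89) / 1.1e-03
J = 1.47e-10 kg/(m^2*s)


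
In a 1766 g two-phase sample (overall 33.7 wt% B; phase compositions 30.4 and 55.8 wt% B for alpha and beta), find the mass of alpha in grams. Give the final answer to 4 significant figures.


f_alpha = (C_beta - C0) / (C_beta - C_alpha)
f_alpha = (55.8 - 33.7) / (55.8 - 30.4) = 0.870079
m_alpha = f_alpha * m_total = 0.870079 * 1766 = 1537 g


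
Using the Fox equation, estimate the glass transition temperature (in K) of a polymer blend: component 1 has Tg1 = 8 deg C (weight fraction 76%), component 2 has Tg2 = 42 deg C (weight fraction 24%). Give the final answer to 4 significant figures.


1/Tg = w1/Tg1 + w2/Tg2 (in Kelvin)
Tg1 = 281.15 K, Tg2 = 315.15 K
1/Tg = 0.76/281.15 + 0.24/315.15
Tg = 288.6 K


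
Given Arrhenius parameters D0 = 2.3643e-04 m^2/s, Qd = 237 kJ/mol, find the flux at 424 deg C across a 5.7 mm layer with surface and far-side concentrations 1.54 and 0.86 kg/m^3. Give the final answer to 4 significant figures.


Step 1: D = D0 * exp(-Qd/(R*T))
T = 424 + 273.15 = 697.15 K
D = 2.3643e-04 * exp(-237e3 / (8.314 * 697.15)) = 4.12673e-22 m^2/s
Step 2: J = D * (C1 - C2) / dx
J = 4.12673e-22 * (1.54 - 0.86) / 5.7e-03
J = 4.923e-20 kg/(m^2*s)


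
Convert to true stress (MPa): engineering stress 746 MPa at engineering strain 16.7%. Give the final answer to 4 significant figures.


sigma_true = sigma_eng * (1 + epsilon_eng)
sigma_true = 746 * (1 + 0.167)
sigma_true = 870.6 MPa


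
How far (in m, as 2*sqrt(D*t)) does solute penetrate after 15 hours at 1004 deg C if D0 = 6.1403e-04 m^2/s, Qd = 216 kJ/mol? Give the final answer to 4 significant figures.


Step 1: D = D0 * exp(-Qd/(R*T))
T = 1277.15 K
D = 6.1403e-04 * exp(-216e3 / (8.314 * 1277.15)) = 8.9868e-13 m^2/s
Step 2: L = 2*sqrt(D*t)
t = 15 h = 54000 s
L = 2*sqrt(8.9868e-13 * 54000) = 4.406e-04 m


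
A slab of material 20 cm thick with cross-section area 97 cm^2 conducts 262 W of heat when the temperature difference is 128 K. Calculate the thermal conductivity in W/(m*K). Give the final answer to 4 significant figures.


k = Q*L / (A*dT)
L = 0.2 m, A = 9.7e-03 m^2
k = 262 * 0.2 / (9.7e-03 * 128)
k = 42.2 W/(m*K)


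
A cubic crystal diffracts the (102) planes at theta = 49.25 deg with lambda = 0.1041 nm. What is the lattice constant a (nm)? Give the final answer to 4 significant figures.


d = lambda / (2*sin(theta))
d = 0.1041 / (2*sin(49.25 deg))
d = 0.068707 nm
a = d * sqrt(h^2+k^2+l^2) = 0.068707 * sqrt(5)
a = 0.1536 nm


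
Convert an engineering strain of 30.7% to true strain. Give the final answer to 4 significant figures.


epsilon_true = ln(1 + epsilon_eng)
epsilon_true = ln(1 + 0.307)
epsilon_true = 0.2677


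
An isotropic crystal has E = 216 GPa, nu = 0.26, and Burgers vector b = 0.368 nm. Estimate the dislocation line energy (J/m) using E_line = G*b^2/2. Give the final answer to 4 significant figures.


Step 1: G = E / (2*(1+nu))
G = 216 / (2*(1+0.26)) = 85.7143 GPa = 8.57143e+10 Pa
Step 2: E_line = G*b^2/2
b = 0.368 nm = 3.68e-10 m
E_line = 0.5 * 8.57143e+10 * (3.68e-10)^2 = 5.804e-09 J/m


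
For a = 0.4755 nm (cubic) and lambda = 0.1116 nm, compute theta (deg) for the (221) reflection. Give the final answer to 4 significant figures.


d = a / sqrt(h^2+k^2+l^2)
d = 0.4755 / sqrt(9) = 0.1585 nm
lambda = 2*d*sin(theta)  =>  sin(theta) = lambda / (2*d)
sin(theta) = 0.1116 / (2 * 0.1585) = 0.35205
theta = 20.61 deg


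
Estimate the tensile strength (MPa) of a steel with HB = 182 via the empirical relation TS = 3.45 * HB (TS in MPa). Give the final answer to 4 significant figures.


TS (MPa) = 3.45 * HB
TS = 3.45 * 182
TS = 627.9 MPa


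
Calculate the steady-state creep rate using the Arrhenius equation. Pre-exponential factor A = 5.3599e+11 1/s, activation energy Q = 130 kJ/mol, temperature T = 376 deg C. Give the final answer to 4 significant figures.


rate = A * exp(-Q / (R*T))
T = 376 + 273.15 = 649.15 K
rate = 5.3599e+11 * exp(-130e3 / (8.314 * 649.15))
rate = 18.54 1/s


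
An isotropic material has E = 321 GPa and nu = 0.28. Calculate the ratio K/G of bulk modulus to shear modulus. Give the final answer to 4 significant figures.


G = E / (2*(1+nu))
G = 321 / (2*(1+0.28)) = 125.391 GPa
K = E / (3*(1-2*nu))
K = 321 / (3*(1-2*0.28)) = 243.182 GPa
K/G = 243.182 / 125.391 = 1.939


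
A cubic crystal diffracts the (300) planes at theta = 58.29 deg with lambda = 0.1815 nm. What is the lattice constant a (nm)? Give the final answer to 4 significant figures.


d = lambda / (2*sin(theta))
d = 0.1815 / (2*sin(58.29 deg))
d = 0.106674 nm
a = d * sqrt(h^2+k^2+l^2) = 0.106674 * sqrt(9)
a = 0.32 nm


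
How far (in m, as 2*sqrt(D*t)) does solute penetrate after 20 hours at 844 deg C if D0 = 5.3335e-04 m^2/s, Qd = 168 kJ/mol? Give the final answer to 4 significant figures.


Step 1: D = D0 * exp(-Qd/(R*T))
T = 1117.15 K
D = 5.3335e-04 * exp(-168e3 / (8.314 * 1117.15)) = 7.4395e-12 m^2/s
Step 2: L = 2*sqrt(D*t)
t = 20 h = 72000 s
L = 2*sqrt(7.4395e-12 * 72000) = 1.464e-03 m


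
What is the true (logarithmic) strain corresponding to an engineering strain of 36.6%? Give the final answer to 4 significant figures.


epsilon_true = ln(1 + epsilon_eng)
epsilon_true = ln(1 + 0.366)
epsilon_true = 0.3119


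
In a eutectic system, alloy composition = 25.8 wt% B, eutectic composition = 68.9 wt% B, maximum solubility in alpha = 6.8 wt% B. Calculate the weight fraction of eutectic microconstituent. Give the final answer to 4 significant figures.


f_primary = (C_e - C0) / (C_e - C_alpha_max)
f_primary = (68.9 - 25.8) / (68.9 - 6.8)
f_primary = 0.694042
f_eutectic = 1 - 0.694042 = 0.306


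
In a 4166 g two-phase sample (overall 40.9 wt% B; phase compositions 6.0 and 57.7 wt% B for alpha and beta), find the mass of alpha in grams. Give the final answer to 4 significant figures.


f_alpha = (C_beta - C0) / (C_beta - C_alpha)
f_alpha = (57.7 - 40.9) / (57.7 - 6.0) = 0.324952
m_alpha = f_alpha * m_total = 0.324952 * 4166 = 1354 g


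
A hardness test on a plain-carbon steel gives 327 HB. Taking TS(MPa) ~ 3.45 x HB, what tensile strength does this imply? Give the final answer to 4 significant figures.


TS (MPa) = 3.45 * HB
TS = 3.45 * 327
TS = 1128 MPa


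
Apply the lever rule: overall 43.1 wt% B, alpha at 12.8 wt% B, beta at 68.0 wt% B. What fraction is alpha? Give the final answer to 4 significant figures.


f_alpha = (C_beta - C0) / (C_beta - C_alpha)
f_alpha = (68.0 - 43.1) / (68.0 - 12.8)
f_alpha = 0.4511


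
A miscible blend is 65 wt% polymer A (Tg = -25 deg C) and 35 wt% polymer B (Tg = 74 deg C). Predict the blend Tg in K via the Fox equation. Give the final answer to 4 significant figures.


1/Tg = w1/Tg1 + w2/Tg2 (in Kelvin)
Tg1 = 248.15 K, Tg2 = 347.15 K
1/Tg = 0.65/248.15 + 0.35/347.15
Tg = 275.7 K


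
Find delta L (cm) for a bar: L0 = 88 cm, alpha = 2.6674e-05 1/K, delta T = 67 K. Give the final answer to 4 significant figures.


dL = L0 * alpha * dT
dL = 88 * 2.6674e-05 * 67
dL = 0.1573 cm


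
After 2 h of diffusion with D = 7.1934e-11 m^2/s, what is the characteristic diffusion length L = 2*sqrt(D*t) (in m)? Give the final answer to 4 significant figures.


t = 2 hr = 7200 s
Diffusion length = 2*sqrt(D*t)
= 2*sqrt(7.1934e-11 * 7200)
= 1.439e-03 m


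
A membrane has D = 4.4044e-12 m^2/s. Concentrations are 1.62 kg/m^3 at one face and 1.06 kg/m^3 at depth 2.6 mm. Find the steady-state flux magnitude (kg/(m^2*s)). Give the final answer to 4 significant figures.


J = -D * (dC/dx) = D * (C1 - C2) / dx
J = 4.4044e-12 * (1.62 - 1.06) / 2.6e-03
J = 9.486e-10 kg/(m^2*s)


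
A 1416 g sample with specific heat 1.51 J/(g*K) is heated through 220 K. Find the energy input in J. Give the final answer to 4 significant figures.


Q = m * cp * dT
Q = 1416 * 1.51 * 220
Q = 470400 J


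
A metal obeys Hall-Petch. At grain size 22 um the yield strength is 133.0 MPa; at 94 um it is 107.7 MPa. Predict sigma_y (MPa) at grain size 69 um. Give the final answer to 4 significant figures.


sigma_y = sigma0 + k / sqrt(d)
1/sqrt(d1) = 1/sqrt(2.2e-05) = 213.201;  1/sqrt(d2) = 103.142
k = (sigma1 - sigma2) / (1/sqrt(d1) - 1/sqrt(d2)) = (133.0 - 107.7) / (213.201 - 103.142) = 0.229878 MPa*m^0.5
sigma0 = sigma1 - k/sqrt(d1) = 133.0 - 0.229878*213.201 = 83.9899 MPa
sigma_y(d3) = 83.9899 + 0.229878 / sqrt(6.9e-05) = 111.7 MPa


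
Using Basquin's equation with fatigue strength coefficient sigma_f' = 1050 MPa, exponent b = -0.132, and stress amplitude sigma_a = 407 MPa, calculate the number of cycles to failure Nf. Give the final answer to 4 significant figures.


sigma_a = sigma_f' * (2*Nf)^b
2*Nf = (sigma_a / sigma_f')^(1/b)
2*Nf = (407 / 1050)^(1/-0.132)
2*Nf = 1312.63
Nf = 656.3 cycles


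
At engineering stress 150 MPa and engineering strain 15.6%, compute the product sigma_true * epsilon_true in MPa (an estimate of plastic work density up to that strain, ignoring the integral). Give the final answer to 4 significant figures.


sigma_true = sigma_eng * (1 + epsilon_eng)
sigma_true = 150 * (1 + 0.156) = 173.4 MPa
epsilon_true = ln(1 + epsilon_eng)
epsilon_true = ln(1 + 0.156) = 0.144966
sigma_true * epsilon_true = 173.4 * 0.144966 = 25.14 MPa


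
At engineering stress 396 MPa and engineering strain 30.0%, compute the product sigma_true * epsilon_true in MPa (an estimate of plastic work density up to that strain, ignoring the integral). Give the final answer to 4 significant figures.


sigma_true = sigma_eng * (1 + epsilon_eng)
sigma_true = 396 * (1 + 0.3) = 514.8 MPa
epsilon_true = ln(1 + epsilon_eng)
epsilon_true = ln(1 + 0.3) = 0.262364
sigma_true * epsilon_true = 514.8 * 0.262364 = 135.1 MPa


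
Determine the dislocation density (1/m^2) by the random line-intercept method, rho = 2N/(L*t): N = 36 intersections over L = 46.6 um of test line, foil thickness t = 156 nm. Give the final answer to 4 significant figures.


rho = 2N / (L * t)
L = 46.6 um = 4.66e-05 m, t = 156 nm = 1.56e-07 m
rho = 2 * 36 / (4.66e-05 * 1.56e-07)
rho = 9.904e+12 1/m^2


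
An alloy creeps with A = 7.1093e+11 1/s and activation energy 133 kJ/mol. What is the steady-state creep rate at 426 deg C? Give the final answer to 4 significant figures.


rate = A * exp(-Q / (R*T))
T = 426 + 273.15 = 699.15 K
rate = 7.1093e+11 * exp(-133e3 / (8.314 * 699.15))
rate = 82.19 1/s


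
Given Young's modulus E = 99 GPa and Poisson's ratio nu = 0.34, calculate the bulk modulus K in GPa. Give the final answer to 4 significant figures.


K = E / (3*(1-2*nu))
K = 99 / (3*(1-2*0.34))
K = 103.1 GPa


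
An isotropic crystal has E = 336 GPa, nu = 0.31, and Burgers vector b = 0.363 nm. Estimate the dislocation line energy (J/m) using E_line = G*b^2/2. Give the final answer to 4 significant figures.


Step 1: G = E / (2*(1+nu))
G = 336 / (2*(1+0.31)) = 128.244 GPa = 1.28244e+11 Pa
Step 2: E_line = G*b^2/2
b = 0.363 nm = 3.63e-10 m
E_line = 0.5 * 1.28244e+11 * (3.63e-10)^2 = 8.449e-09 J/m


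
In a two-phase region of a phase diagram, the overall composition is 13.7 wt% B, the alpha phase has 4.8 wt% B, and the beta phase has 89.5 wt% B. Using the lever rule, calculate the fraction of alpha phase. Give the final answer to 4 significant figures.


f_alpha = (C_beta - C0) / (C_beta - C_alpha)
f_alpha = (89.5 - 13.7) / (89.5 - 4.8)
f_alpha = 0.8949


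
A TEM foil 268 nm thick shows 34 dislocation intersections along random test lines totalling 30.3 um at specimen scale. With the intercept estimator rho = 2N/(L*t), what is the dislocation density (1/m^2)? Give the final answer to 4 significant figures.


rho = 2N / (L * t)
L = 30.3 um = 3.03e-05 m, t = 268 nm = 2.68e-07 m
rho = 2 * 34 / (3.03e-05 * 2.68e-07)
rho = 8.374e+12 1/m^2


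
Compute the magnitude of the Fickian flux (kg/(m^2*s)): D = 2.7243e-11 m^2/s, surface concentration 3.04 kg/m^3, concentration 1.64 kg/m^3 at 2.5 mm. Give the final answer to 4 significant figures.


J = -D * (dC/dx) = D * (C1 - C2) / dx
J = 2.7243e-11 * (3.04 - 1.64) / 2.5e-03
J = 1.526e-08 kg/(m^2*s)


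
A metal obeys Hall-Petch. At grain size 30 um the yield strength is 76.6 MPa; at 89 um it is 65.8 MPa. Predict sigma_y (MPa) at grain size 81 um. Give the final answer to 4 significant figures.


sigma_y = sigma0 + k / sqrt(d)
1/sqrt(d1) = 1/sqrt(3e-05) = 182.574;  1/sqrt(d2) = 106
k = (sigma1 - sigma2) / (1/sqrt(d1) - 1/sqrt(d2)) = (76.6 - 65.8) / (182.574 - 106) = 0.141039 MPa*m^0.5
sigma0 = sigma1 - k/sqrt(d1) = 76.6 - 0.141039*182.574 = 50.8499 MPa
sigma_y(d3) = 50.8499 + 0.141039 / sqrt(8.1e-05) = 66.52 MPa


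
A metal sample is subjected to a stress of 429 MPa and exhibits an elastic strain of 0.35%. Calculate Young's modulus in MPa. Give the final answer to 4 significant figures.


E = sigma / epsilon
epsilon = 0.35% = 3.5e-03
E = 429 / 3.5e-03
E = 122600 MPa


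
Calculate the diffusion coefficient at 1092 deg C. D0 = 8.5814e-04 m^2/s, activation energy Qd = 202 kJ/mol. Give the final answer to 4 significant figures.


D = D0 * exp(-Qd / (R*T))
T = 1365.15 K
D = 8.5814e-04 * exp(-202e3 / (8.314 * 1365.15))
D = 1.6e-11 m^2/s
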